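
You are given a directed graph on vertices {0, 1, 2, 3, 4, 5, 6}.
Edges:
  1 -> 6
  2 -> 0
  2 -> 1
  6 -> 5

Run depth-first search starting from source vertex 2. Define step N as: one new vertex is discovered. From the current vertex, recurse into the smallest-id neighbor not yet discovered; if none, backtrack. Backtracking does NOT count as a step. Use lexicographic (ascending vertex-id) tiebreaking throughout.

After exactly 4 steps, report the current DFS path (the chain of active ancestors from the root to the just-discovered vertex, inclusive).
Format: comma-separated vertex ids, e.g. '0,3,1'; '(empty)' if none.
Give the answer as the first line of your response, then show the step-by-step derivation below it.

2,1,6

step 1: discover 2; path=2; order=2
step 2: discover 0; path=2>0; order=2,0
step 3: discover 1; path=2>1; order=2,0,1
step 4: discover 6; path=2>1>6; order=2,0,1,6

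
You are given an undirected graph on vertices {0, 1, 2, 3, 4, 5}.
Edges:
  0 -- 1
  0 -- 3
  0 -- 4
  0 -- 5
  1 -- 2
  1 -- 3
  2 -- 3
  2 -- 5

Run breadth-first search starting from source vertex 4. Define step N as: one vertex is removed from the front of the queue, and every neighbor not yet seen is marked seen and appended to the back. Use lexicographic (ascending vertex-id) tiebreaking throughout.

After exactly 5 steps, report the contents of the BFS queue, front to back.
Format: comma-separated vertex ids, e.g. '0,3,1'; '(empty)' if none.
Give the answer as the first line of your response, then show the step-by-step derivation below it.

2

step 1: dequeue 4; queue=[0]; order=4
step 2: dequeue 0; queue=[1,3,5]; order=4,0
step 3: dequeue 1; queue=[3,5,2]; order=4,0,1
step 4: dequeue 3; queue=[5,2]; order=4,0,1,3
step 5: dequeue 5; queue=[2]; order=4,0,1,3,5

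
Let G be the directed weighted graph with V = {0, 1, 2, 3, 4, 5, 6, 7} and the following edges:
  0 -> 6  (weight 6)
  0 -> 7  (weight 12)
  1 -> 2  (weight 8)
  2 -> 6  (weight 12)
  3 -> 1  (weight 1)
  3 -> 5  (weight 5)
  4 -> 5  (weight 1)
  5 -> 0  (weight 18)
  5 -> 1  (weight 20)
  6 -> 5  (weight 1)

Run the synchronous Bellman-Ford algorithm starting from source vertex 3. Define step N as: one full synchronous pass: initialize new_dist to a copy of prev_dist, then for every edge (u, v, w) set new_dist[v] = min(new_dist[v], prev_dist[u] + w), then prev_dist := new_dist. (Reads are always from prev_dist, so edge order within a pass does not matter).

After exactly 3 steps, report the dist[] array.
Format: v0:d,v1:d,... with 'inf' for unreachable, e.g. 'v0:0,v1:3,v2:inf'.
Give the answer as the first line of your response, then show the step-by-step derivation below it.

v0:23,v1:1,v2:9,v3:0,v4:inf,v5:5,v6:21,v7:35

step 1: dist = v0:inf,v1:1,v2:inf,v3:0,v4:inf,v5:5,v6:inf,v7:inf
step 2: dist = v0:23,v1:1,v2:9,v3:0,v4:inf,v5:5,v6:inf,v7:inf
step 3: dist = v0:23,v1:1,v2:9,v3:0,v4:inf,v5:5,v6:21,v7:35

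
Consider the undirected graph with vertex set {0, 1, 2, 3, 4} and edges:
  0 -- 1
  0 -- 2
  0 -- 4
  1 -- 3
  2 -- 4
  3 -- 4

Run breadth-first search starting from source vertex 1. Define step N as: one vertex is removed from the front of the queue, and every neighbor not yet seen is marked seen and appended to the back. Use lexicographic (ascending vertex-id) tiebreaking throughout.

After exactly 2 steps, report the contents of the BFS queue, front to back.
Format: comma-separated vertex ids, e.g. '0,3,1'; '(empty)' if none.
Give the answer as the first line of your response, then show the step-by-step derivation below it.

3,2,4

step 1: dequeue 1; queue=[0,3]; order=1
step 2: dequeue 0; queue=[3,2,4]; order=1,0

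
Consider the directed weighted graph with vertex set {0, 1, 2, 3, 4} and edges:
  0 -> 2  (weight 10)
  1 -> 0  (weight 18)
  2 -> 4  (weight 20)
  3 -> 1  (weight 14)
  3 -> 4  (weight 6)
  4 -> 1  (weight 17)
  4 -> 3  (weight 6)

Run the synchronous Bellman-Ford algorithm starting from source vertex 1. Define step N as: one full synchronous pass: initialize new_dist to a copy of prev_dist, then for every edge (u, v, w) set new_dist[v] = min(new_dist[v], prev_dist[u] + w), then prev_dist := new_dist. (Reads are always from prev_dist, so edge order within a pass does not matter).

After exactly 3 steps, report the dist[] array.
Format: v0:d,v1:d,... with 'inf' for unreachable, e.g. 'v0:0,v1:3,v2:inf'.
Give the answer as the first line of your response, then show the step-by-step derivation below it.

v0:18,v1:0,v2:28,v3:inf,v4:48

step 1: dist = v0:18,v1:0,v2:inf,v3:inf,v4:inf
step 2: dist = v0:18,v1:0,v2:28,v3:inf,v4:inf
step 3: dist = v0:18,v1:0,v2:28,v3:inf,v4:48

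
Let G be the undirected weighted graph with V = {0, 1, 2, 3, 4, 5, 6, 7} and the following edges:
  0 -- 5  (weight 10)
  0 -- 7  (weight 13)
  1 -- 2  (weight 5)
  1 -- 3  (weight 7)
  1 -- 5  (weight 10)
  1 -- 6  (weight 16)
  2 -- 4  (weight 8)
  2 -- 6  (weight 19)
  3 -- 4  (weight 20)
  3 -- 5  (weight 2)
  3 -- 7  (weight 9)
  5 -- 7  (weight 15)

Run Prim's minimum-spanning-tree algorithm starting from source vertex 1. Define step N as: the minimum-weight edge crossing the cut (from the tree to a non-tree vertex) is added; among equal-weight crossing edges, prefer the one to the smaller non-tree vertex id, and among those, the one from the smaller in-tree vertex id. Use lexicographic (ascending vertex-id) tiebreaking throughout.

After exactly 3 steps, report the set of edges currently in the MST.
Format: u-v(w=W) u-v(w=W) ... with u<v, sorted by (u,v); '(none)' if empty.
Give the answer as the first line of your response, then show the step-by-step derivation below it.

1-2(w=5) 1-3(w=7) 3-5(w=2)

step 1: add edge 1-2 (w=5); MST = {1-2(w=5)}
step 2: add edge 1-3 (w=7); MST = {1-2(w=5) 1-3(w=7)}
step 3: add edge 3-5 (w=2); MST = {1-2(w=5) 1-3(w=7) 3-5(w=2)}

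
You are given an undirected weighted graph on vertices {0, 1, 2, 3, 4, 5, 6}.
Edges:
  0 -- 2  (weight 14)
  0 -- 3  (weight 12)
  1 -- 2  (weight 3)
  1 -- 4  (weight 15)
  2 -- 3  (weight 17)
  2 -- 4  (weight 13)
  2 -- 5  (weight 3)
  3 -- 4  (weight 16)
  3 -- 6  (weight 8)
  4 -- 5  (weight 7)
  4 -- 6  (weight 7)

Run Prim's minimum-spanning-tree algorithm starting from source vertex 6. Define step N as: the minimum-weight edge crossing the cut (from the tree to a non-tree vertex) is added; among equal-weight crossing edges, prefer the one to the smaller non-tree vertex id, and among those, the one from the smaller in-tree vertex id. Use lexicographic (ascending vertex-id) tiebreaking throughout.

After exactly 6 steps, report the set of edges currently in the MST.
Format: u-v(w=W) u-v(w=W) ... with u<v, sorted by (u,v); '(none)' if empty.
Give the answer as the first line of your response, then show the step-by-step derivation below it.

0-3(w=12) 1-2(w=3) 2-5(w=3) 3-6(w=8) 4-5(w=7) 4-6(w=7)

step 1: add edge 4-6 (w=7); MST = {4-6(w=7)}
step 2: add edge 4-5 (w=7); MST = {4-5(w=7) 4-6(w=7)}
step 3: add edge 2-5 (w=3); MST = {2-5(w=3) 4-5(w=7) 4-6(w=7)}
step 4: add edge 1-2 (w=3); MST = {1-2(w=3) 2-5(w=3) 4-5(w=7) 4-6(w=7)}
step 5: add edge 3-6 (w=8); MST = {1-2(w=3) 2-5(w=3) 3-6(w=8) 4-5(w=7) 4-6(w=7)}
step 6: add edge 0-3 (w=12); MST = {0-3(w=12) 1-2(w=3) 2-5(w=3) 3-6(w=8) 4-5(w=7) 4-6(w=7)}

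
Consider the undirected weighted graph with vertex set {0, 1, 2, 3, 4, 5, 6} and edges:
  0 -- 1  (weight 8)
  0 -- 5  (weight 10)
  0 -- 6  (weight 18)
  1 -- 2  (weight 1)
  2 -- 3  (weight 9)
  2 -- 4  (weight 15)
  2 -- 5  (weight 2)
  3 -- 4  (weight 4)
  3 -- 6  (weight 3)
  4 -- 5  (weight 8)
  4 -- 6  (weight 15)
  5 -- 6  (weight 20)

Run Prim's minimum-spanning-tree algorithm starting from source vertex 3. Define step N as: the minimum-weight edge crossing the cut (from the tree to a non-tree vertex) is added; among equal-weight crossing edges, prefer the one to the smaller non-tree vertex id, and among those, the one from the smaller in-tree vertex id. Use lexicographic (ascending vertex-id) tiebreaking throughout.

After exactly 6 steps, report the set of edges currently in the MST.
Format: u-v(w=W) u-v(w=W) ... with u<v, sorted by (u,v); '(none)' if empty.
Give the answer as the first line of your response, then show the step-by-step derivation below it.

0-1(w=8) 1-2(w=1) 2-5(w=2) 3-4(w=4) 3-6(w=3) 4-5(w=8)

step 1: add edge 3-6 (w=3); MST = {3-6(w=3)}
step 2: add edge 3-4 (w=4); MST = {3-4(w=4) 3-6(w=3)}
step 3: add edge 4-5 (w=8); MST = {3-4(w=4) 3-6(w=3) 4-5(w=8)}
step 4: add edge 2-5 (w=2); MST = {2-5(w=2) 3-4(w=4) 3-6(w=3) 4-5(w=8)}
step 5: add edge 1-2 (w=1); MST = {1-2(w=1) 2-5(w=2) 3-4(w=4) 3-6(w=3) 4-5(w=8)}
step 6: add edge 0-1 (w=8); MST = {0-1(w=8) 1-2(w=1) 2-5(w=2) 3-4(w=4) 3-6(w=3) 4-5(w=8)}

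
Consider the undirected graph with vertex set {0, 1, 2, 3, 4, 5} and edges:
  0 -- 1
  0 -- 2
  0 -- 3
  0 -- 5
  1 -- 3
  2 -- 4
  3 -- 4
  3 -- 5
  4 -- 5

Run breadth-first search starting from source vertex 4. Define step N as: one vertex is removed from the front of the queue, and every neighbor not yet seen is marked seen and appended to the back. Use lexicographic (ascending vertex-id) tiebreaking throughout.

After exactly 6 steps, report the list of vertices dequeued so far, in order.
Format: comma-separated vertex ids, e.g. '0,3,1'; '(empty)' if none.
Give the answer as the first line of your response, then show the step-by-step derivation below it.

4,2,3,5,0,1

step 1: dequeue 4; queue=[2,3,5]; order=4
step 2: dequeue 2; queue=[3,5,0]; order=4,2
step 3: dequeue 3; queue=[5,0,1]; order=4,2,3
step 4: dequeue 5; queue=[0,1]; order=4,2,3,5
step 5: dequeue 0; queue=[1]; order=4,2,3,5,0
step 6: dequeue 1; queue=[(empty)]; order=4,2,3,5,0,1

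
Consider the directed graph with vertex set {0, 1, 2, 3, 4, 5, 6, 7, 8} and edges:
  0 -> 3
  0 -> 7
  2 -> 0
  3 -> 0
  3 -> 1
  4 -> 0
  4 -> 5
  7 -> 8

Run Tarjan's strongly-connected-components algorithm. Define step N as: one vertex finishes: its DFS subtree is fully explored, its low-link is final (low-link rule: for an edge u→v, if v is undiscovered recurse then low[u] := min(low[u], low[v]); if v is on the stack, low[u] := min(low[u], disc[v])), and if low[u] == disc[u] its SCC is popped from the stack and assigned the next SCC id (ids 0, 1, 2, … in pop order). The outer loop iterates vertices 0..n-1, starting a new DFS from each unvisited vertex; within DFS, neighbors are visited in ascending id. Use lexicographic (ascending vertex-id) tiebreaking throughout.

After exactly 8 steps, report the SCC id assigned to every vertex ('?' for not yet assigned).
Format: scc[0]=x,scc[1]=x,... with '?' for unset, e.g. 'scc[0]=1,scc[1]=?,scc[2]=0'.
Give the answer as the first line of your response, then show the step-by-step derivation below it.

scc[0]=3,scc[1]=0,scc[2]=4,scc[3]=3,scc[4]=6,scc[5]=5,scc[6]=?,scc[7]=2,scc[8]=1

step 1: low=(low[0]=0,low[1]=2,low[2]=?,low[3]=0,low[4]=?,low[5]=?,low[6]=?,low[7]=?,low[8]=?); scc=(scc[0]=?,scc[1]=0,scc[2]=?,scc[3]=?,scc[4]=?,scc[5]=?,scc[6]=?,scc[7]=?,scc[8]=?)
step 2: low=(low[0]=0,low[1]=2,low[2]=?,low[3]=0,low[4]=?,low[5]=?,low[6]=?,low[7]=?,low[8]=?); scc=(scc[0]=?,scc[1]=0,scc[2]=?,scc[3]=?,scc[4]=?,scc[5]=?,scc[6]=?,scc[7]=?,scc[8]=?)
step 3: low=(low[0]=0,low[1]=2,low[2]=?,low[3]=0,low[4]=?,low[5]=?,low[6]=?,low[7]=3,low[8]=4); scc=(scc[0]=?,scc[1]=0,scc[2]=?,scc[3]=?,scc[4]=?,scc[5]=?,scc[6]=?,scc[7]=?,scc[8]=1)
step 4: low=(low[0]=0,low[1]=2,low[2]=?,low[3]=0,low[4]=?,low[5]=?,low[6]=?,low[7]=3,low[8]=4); scc=(scc[0]=?,scc[1]=0,scc[2]=?,scc[3]=?,scc[4]=?,scc[5]=?,scc[6]=?,scc[7]=2,scc[8]=1)
step 5: low=(low[0]=0,low[1]=2,low[2]=?,low[3]=0,low[4]=?,low[5]=?,low[6]=?,low[7]=3,low[8]=4); scc=(scc[0]=3,scc[1]=0,scc[2]=?,scc[3]=3,scc[4]=?,scc[5]=?,scc[6]=?,scc[7]=2,scc[8]=1)
step 6: low=(low[0]=0,low[1]=2,low[2]=5,low[3]=0,low[4]=?,low[5]=?,low[6]=?,low[7]=3,low[8]=4); scc=(scc[0]=3,scc[1]=0,scc[2]=4,scc[3]=3,scc[4]=?,scc[5]=?,scc[6]=?,scc[7]=2,scc[8]=1)
step 7: low=(low[0]=0,low[1]=2,low[2]=5,low[3]=0,low[4]=6,low[5]=7,low[6]=?,low[7]=3,low[8]=4); scc=(scc[0]=3,scc[1]=0,scc[2]=4,scc[3]=3,scc[4]=?,scc[5]=5,scc[6]=?,scc[7]=2,scc[8]=1)
step 8: low=(low[0]=0,low[1]=2,low[2]=5,low[3]=0,low[4]=6,low[5]=7,low[6]=?,low[7]=3,low[8]=4); scc=(scc[0]=3,scc[1]=0,scc[2]=4,scc[3]=3,scc[4]=6,scc[5]=5,scc[6]=?,scc[7]=2,scc[8]=1)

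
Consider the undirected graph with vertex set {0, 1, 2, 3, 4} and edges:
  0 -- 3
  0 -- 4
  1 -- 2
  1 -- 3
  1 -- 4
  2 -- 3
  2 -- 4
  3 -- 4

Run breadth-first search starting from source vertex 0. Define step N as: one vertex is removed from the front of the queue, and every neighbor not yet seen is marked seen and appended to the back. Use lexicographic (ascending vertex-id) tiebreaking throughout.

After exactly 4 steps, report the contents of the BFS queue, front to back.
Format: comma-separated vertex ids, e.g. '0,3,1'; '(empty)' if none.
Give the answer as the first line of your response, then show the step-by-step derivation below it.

2

step 1: dequeue 0; queue=[3,4]; order=0
step 2: dequeue 3; queue=[4,1,2]; order=0,3
step 3: dequeue 4; queue=[1,2]; order=0,3,4
step 4: dequeue 1; queue=[2]; order=0,3,4,1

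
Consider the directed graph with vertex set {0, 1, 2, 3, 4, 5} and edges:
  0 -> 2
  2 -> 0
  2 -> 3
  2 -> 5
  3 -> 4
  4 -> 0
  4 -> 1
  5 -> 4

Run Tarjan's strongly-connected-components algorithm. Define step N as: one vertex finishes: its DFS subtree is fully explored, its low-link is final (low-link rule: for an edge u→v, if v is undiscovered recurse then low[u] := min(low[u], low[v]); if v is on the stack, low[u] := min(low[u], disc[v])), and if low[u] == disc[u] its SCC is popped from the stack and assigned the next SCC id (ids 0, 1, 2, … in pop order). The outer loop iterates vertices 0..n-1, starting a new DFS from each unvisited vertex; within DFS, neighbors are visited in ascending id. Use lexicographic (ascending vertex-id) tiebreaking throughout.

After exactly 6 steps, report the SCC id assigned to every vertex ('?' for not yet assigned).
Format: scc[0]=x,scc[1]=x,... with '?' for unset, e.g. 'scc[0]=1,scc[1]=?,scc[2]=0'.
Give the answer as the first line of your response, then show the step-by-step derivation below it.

scc[0]=1,scc[1]=0,scc[2]=1,scc[3]=1,scc[4]=1,scc[5]=1

step 1: low=(low[0]=0,low[1]=4,low[2]=0,low[3]=2,low[4]=0,low[5]=?); scc=(scc[0]=?,scc[1]=0,scc[2]=?,scc[3]=?,scc[4]=?,scc[5]=?)
step 2: low=(low[0]=0,low[1]=4,low[2]=0,low[3]=2,low[4]=0,low[5]=?); scc=(scc[0]=?,scc[1]=0,scc[2]=?,scc[3]=?,scc[4]=?,scc[5]=?)
step 3: low=(low[0]=0,low[1]=4,low[2]=0,low[3]=0,low[4]=0,low[5]=?); scc=(scc[0]=?,scc[1]=0,scc[2]=?,scc[3]=?,scc[4]=?,scc[5]=?)
step 4: low=(low[0]=0,low[1]=4,low[2]=0,low[3]=0,low[4]=0,low[5]=3); scc=(scc[0]=?,scc[1]=0,scc[2]=?,scc[3]=?,scc[4]=?,scc[5]=?)
step 5: low=(low[0]=0,low[1]=4,low[2]=0,low[3]=0,low[4]=0,low[5]=3); scc=(scc[0]=?,scc[1]=0,scc[2]=?,scc[3]=?,scc[4]=?,scc[5]=?)
step 6: low=(low[0]=0,low[1]=4,low[2]=0,low[3]=0,low[4]=0,low[5]=3); scc=(scc[0]=1,scc[1]=0,scc[2]=1,scc[3]=1,scc[4]=1,scc[5]=1)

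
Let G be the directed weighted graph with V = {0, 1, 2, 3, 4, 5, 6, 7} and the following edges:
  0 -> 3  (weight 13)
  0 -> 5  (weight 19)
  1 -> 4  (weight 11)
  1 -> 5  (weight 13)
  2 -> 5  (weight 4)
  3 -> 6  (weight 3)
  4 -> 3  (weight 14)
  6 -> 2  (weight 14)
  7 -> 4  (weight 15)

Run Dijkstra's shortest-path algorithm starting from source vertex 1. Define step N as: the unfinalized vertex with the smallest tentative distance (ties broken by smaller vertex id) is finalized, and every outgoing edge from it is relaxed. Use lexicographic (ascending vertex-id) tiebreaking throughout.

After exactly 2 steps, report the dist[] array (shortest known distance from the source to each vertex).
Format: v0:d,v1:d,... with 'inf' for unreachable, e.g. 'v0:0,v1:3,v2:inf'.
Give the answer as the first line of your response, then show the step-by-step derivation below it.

v0:inf,v1:0,v2:inf,v3:25,v4:11,v5:13,v6:inf,v7:inf

step 1: dist = v0:inf,v1:0,v2:inf,v3:inf,v4:11,v5:13,v6:inf,v7:inf
step 2: dist = v0:inf,v1:0,v2:inf,v3:25,v4:11,v5:13,v6:inf,v7:inf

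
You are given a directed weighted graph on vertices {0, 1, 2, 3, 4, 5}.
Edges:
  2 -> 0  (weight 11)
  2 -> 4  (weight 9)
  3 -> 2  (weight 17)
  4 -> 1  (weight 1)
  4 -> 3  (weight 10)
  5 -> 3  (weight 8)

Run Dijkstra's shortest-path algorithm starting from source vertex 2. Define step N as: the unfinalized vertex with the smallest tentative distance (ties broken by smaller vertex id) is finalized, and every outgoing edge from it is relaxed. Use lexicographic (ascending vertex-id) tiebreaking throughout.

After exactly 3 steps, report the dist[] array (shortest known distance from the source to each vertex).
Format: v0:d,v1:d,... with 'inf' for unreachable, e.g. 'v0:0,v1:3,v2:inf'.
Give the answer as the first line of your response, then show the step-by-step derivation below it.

v0:11,v1:10,v2:0,v3:19,v4:9,v5:inf

step 1: dist = v0:11,v1:inf,v2:0,v3:inf,v4:9,v5:inf
step 2: dist = v0:11,v1:10,v2:0,v3:19,v4:9,v5:inf
step 3: dist = v0:11,v1:10,v2:0,v3:19,v4:9,v5:inf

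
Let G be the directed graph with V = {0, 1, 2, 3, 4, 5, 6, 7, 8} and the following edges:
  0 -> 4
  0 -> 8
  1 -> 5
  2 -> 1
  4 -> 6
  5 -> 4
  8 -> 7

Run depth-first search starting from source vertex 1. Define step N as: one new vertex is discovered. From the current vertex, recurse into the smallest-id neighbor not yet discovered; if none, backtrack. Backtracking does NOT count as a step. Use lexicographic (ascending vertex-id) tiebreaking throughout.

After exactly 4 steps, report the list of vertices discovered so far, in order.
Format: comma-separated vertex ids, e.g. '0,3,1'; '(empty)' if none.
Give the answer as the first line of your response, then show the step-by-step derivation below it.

1,5,4,6

step 1: discover 1; path=1; order=1
step 2: discover 5; path=1>5; order=1,5
step 3: discover 4; path=1>5>4; order=1,5,4
step 4: discover 6; path=1>5>4>6; order=1,5,4,6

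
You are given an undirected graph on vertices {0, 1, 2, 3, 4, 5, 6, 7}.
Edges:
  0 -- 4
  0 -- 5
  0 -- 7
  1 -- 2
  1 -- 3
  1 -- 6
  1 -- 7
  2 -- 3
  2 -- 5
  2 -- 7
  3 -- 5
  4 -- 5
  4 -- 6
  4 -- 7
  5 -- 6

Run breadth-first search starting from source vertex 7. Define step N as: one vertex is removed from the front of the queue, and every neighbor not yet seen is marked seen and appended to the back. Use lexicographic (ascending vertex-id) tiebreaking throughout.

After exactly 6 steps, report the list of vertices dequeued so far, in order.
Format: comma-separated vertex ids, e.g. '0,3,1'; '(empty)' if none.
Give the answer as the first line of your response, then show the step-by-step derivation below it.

7,0,1,2,4,5

step 1: dequeue 7; queue=[0,1,2,4]; order=7
step 2: dequeue 0; queue=[1,2,4,5]; order=7,0
step 3: dequeue 1; queue=[2,4,5,3,6]; order=7,0,1
step 4: dequeue 2; queue=[4,5,3,6]; order=7,0,1,2
step 5: dequeue 4; queue=[5,3,6]; order=7,0,1,2,4
step 6: dequeue 5; queue=[3,6]; order=7,0,1,2,4,5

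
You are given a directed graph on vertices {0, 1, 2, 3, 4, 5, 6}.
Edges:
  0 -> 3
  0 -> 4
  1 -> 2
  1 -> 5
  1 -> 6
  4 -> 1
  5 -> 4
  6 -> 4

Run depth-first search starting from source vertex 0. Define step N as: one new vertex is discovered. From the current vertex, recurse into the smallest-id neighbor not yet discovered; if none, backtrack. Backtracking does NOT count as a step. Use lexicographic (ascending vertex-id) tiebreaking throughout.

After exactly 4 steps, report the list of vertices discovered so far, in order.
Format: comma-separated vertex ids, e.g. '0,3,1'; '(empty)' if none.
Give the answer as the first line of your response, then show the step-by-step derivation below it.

0,3,4,1

step 1: discover 0; path=0; order=0
step 2: discover 3; path=0>3; order=0,3
step 3: discover 4; path=0>4; order=0,3,4
step 4: discover 1; path=0>4>1; order=0,3,4,1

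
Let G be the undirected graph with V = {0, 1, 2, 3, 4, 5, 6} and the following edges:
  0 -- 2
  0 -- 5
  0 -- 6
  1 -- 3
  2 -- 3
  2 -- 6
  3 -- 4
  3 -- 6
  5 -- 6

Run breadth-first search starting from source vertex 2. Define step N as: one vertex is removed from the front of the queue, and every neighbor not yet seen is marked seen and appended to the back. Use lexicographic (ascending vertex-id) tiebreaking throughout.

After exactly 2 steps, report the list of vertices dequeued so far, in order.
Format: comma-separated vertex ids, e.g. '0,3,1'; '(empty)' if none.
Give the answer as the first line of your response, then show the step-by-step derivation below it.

2,0

step 1: dequeue 2; queue=[0,3,6]; order=2
step 2: dequeue 0; queue=[3,6,5]; order=2,0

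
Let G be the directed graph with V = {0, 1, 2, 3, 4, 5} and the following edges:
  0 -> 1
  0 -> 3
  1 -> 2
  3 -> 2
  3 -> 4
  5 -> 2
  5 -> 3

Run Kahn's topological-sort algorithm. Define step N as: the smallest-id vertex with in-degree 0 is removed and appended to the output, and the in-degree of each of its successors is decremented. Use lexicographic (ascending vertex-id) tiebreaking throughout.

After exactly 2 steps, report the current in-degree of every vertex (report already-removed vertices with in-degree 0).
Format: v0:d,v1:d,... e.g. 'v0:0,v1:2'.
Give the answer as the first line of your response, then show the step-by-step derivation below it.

v0:0,v1:0,v2:2,v3:1,v4:1,v5:0

step 1: output 0; order=[0]; indeg=(0,0,3,1,1,0)
step 2: output 1; order=[0,1]; indeg=(0,0,2,1,1,0)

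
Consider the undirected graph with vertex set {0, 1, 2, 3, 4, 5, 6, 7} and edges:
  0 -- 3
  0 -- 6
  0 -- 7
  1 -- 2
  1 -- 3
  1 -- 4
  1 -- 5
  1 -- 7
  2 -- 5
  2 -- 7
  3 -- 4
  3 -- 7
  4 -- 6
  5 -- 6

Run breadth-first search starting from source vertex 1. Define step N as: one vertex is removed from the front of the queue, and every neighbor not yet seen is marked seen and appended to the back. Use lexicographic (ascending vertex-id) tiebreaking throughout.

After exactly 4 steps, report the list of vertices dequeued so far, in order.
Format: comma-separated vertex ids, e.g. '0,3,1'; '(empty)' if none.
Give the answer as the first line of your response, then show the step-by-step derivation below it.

1,2,3,4

step 1: dequeue 1; queue=[2,3,4,5,7]; order=1
step 2: dequeue 2; queue=[3,4,5,7]; order=1,2
step 3: dequeue 3; queue=[4,5,7,0]; order=1,2,3
step 4: dequeue 4; queue=[5,7,0,6]; order=1,2,3,4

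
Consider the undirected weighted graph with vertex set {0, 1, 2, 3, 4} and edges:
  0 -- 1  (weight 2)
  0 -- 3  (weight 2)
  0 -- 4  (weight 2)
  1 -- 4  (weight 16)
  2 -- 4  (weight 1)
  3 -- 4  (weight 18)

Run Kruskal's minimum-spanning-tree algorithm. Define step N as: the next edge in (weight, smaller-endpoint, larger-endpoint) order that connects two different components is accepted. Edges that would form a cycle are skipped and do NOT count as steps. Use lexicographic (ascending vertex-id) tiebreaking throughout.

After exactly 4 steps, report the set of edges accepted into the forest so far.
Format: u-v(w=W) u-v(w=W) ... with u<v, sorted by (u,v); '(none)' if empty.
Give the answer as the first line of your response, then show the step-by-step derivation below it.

0-1(w=2) 0-3(w=2) 0-4(w=2) 2-4(w=1)

step 1: add edge 2-4 (w=1); MST = {2-4(w=1)}
step 2: add edge 0-1 (w=2); MST = {0-1(w=2) 2-4(w=1)}
step 3: add edge 0-3 (w=2); MST = {0-1(w=2) 0-3(w=2) 2-4(w=1)}
step 4: add edge 0-4 (w=2); MST = {0-1(w=2) 0-3(w=2) 0-4(w=2) 2-4(w=1)}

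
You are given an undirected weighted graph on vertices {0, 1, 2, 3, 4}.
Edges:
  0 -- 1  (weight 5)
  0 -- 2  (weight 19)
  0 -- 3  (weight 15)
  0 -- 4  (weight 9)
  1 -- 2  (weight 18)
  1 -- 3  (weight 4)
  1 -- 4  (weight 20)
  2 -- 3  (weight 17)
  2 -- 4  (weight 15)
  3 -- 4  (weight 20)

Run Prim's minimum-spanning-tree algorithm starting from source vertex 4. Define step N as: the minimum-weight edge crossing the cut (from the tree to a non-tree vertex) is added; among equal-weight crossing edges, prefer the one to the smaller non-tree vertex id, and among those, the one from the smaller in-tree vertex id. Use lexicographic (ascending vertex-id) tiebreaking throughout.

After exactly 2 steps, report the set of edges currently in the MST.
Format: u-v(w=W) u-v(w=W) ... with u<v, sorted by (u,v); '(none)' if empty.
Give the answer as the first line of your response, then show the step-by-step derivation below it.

0-1(w=5) 0-4(w=9)

step 1: add edge 0-4 (w=9); MST = {0-4(w=9)}
step 2: add edge 0-1 (w=5); MST = {0-1(w=5) 0-4(w=9)}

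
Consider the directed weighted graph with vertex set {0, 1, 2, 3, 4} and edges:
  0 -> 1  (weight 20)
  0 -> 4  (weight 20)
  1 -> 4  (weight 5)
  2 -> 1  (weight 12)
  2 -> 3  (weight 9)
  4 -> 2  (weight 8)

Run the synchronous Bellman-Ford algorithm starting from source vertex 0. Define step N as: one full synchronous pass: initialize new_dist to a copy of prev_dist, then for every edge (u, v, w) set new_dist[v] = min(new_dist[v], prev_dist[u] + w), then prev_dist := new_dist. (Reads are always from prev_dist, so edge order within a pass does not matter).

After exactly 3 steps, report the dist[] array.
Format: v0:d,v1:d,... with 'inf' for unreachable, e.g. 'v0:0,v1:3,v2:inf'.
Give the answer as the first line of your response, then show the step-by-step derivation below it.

v0:0,v1:20,v2:28,v3:37,v4:20

step 1: dist = v0:0,v1:20,v2:inf,v3:inf,v4:20
step 2: dist = v0:0,v1:20,v2:28,v3:inf,v4:20
step 3: dist = v0:0,v1:20,v2:28,v3:37,v4:20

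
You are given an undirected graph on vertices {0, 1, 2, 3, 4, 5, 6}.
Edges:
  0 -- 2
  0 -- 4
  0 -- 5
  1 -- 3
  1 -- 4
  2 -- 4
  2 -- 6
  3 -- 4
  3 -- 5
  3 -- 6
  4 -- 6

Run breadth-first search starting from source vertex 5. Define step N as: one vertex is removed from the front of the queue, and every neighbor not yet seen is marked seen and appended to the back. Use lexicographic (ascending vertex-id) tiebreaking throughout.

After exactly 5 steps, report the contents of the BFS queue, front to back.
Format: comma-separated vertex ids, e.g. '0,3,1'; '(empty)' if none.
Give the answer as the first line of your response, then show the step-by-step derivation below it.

1,6

step 1: dequeue 5; queue=[0,3]; order=5
step 2: dequeue 0; queue=[3,2,4]; order=5,0
step 3: dequeue 3; queue=[2,4,1,6]; order=5,0,3
step 4: dequeue 2; queue=[4,1,6]; order=5,0,3,2
step 5: dequeue 4; queue=[1,6]; order=5,0,3,2,4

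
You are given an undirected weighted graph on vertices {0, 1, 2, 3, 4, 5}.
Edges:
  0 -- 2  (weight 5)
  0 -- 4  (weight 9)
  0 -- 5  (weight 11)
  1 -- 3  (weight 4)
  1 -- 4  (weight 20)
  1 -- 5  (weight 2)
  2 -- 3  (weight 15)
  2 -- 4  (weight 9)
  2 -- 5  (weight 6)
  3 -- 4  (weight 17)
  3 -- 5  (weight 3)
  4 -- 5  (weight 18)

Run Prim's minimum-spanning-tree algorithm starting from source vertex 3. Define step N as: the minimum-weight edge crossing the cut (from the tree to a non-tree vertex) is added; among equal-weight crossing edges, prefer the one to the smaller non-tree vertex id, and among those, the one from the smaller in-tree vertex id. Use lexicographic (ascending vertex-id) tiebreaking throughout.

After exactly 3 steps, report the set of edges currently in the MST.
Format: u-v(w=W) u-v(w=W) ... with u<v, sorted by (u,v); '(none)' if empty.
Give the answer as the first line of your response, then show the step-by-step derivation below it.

1-5(w=2) 2-5(w=6) 3-5(w=3)

step 1: add edge 3-5 (w=3); MST = {3-5(w=3)}
step 2: add edge 1-5 (w=2); MST = {1-5(w=2) 3-5(w=3)}
step 3: add edge 2-5 (w=6); MST = {1-5(w=2) 2-5(w=6) 3-5(w=3)}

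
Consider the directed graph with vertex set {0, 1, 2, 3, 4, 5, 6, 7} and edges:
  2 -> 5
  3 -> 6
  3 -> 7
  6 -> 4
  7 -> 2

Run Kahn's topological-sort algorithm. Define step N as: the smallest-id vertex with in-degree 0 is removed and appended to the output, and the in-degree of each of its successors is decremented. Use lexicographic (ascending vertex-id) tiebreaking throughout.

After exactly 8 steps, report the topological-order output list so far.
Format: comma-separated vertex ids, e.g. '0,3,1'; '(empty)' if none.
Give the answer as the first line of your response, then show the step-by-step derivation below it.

0,1,3,6,4,7,2,5

step 1: output 0; order=[0]; indeg=(0,0,1,0,1,1,1,1)
step 2: output 1; order=[0,1]; indeg=(0,0,1,0,1,1,1,1)
step 3: output 3; order=[0,1,3]; indeg=(0,0,1,0,1,1,0,0)
step 4: output 6; order=[0,1,3,6]; indeg=(0,0,1,0,0,1,0,0)
step 5: output 4; order=[0,1,3,6,4]; indeg=(0,0,1,0,0,1,0,0)
step 6: output 7; order=[0,1,3,6,4,7]; indeg=(0,0,0,0,0,1,0,0)
step 7: output 2; order=[0,1,3,6,4,7,2]; indeg=(0,0,0,0,0,0,0,0)
step 8: output 5; order=[0,1,3,6,4,7,2,5]; indeg=(0,0,0,0,0,0,0,0)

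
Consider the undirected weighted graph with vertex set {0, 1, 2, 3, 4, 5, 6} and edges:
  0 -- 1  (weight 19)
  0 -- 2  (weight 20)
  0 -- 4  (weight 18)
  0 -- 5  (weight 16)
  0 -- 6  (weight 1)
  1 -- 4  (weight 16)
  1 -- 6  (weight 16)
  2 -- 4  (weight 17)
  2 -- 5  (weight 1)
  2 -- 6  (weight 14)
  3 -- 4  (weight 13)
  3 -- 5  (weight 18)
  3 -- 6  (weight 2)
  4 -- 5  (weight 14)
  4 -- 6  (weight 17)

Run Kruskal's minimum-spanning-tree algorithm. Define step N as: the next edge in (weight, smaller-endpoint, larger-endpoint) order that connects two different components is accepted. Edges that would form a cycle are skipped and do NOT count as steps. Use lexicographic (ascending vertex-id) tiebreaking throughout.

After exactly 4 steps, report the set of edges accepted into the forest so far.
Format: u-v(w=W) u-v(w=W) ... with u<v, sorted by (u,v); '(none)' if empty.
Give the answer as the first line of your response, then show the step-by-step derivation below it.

0-6(w=1) 2-5(w=1) 3-4(w=13) 3-6(w=2)

step 1: add edge 0-6 (w=1); MST = {0-6(w=1)}
step 2: add edge 2-5 (w=1); MST = {0-6(w=1) 2-5(w=1)}
step 3: add edge 3-6 (w=2); MST = {0-6(w=1) 2-5(w=1) 3-6(w=2)}
step 4: add edge 3-4 (w=13); MST = {0-6(w=1) 2-5(w=1) 3-4(w=13) 3-6(w=2)}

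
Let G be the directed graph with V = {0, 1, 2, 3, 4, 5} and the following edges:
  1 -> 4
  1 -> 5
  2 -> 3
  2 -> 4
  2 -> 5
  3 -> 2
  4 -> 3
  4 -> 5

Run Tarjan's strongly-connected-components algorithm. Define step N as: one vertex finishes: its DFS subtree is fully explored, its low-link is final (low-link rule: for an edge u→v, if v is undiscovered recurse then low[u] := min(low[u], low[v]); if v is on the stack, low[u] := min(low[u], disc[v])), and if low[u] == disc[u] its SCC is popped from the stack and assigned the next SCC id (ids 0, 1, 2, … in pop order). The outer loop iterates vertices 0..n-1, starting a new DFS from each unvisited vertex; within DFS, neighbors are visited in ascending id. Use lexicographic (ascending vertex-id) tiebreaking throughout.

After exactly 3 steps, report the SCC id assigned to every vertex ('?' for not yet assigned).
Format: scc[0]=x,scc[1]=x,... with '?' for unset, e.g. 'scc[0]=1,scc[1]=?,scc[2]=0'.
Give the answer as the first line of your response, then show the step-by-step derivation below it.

scc[0]=0,scc[1]=?,scc[2]=?,scc[3]=?,scc[4]=?,scc[5]=1

step 1: low=(low[0]=0,low[1]=?,low[2]=?,low[3]=?,low[4]=?,low[5]=?); scc=(scc[0]=0,scc[1]=?,scc[2]=?,scc[3]=?,scc[4]=?,scc[5]=?)
step 2: low=(low[0]=0,low[1]=1,low[2]=2,low[3]=3,low[4]=2,low[5]=5); scc=(scc[0]=0,scc[1]=?,scc[2]=?,scc[3]=?,scc[4]=?,scc[5]=1)
step 3: low=(low[0]=0,low[1]=1,low[2]=2,low[3]=3,low[4]=2,low[5]=5); scc=(scc[0]=0,scc[1]=?,scc[2]=?,scc[3]=?,scc[4]=?,scc[5]=1)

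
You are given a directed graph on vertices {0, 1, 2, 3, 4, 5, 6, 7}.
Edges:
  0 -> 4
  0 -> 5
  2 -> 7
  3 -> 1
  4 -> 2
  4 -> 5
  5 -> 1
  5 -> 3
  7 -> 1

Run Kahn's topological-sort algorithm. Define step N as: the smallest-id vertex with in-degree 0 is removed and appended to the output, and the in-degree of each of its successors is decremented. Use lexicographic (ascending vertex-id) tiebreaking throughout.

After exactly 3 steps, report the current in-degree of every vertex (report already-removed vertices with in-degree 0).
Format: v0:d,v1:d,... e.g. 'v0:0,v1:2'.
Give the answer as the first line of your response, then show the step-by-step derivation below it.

v0:0,v1:3,v2:0,v3:1,v4:0,v5:0,v6:0,v7:0

step 1: output 0; order=[0]; indeg=(0,3,1,1,0,1,0,1)
step 2: output 4; order=[0,4]; indeg=(0,3,0,1,0,0,0,1)
step 3: output 2; order=[0,4,2]; indeg=(0,3,0,1,0,0,0,0)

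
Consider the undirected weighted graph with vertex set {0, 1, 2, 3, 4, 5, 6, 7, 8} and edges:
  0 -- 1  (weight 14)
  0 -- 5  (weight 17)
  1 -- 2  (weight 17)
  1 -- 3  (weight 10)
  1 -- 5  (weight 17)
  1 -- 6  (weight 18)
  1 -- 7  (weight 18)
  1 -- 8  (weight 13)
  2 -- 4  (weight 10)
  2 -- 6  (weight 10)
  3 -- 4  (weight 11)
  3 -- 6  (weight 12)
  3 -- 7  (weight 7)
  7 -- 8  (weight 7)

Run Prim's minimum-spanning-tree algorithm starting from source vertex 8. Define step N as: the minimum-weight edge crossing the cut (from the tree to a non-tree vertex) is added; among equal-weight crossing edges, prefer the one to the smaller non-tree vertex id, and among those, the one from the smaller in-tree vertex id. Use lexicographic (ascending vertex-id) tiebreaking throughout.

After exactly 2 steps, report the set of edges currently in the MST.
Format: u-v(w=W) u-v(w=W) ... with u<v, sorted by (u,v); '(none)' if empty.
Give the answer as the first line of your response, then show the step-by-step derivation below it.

3-7(w=7) 7-8(w=7)

step 1: add edge 7-8 (w=7); MST = {7-8(w=7)}
step 2: add edge 3-7 (w=7); MST = {3-7(w=7) 7-8(w=7)}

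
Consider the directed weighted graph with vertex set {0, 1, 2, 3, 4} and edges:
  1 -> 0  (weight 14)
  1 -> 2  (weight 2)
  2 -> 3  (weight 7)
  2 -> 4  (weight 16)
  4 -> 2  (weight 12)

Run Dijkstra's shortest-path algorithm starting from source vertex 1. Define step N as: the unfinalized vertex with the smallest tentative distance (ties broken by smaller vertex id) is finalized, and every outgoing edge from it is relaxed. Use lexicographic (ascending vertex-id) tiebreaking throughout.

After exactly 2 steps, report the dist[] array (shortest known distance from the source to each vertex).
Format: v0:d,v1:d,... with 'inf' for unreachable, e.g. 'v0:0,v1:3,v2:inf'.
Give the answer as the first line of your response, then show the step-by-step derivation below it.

v0:14,v1:0,v2:2,v3:9,v4:18

step 1: dist = v0:14,v1:0,v2:2,v3:inf,v4:inf
step 2: dist = v0:14,v1:0,v2:2,v3:9,v4:18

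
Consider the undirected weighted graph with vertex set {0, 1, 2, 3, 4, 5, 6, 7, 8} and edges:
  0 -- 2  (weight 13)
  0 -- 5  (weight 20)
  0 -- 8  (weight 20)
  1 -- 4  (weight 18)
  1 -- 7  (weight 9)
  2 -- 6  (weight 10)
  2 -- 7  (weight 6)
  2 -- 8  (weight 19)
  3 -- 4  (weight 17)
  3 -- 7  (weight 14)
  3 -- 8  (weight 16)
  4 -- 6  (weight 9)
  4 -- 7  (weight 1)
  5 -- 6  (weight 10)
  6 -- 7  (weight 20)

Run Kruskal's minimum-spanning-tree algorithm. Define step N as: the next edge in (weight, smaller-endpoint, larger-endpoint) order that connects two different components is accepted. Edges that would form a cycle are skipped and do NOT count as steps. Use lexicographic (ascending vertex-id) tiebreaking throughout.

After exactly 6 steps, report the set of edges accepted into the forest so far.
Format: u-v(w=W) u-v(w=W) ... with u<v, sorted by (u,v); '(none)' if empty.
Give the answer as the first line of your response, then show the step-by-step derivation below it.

0-2(w=13) 1-7(w=9) 2-7(w=6) 4-6(w=9) 4-7(w=1) 5-6(w=10)

step 1: add edge 4-7 (w=1); MST = {4-7(w=1)}
step 2: add edge 2-7 (w=6); MST = {2-7(w=6) 4-7(w=1)}
step 3: add edge 1-7 (w=9); MST = {1-7(w=9) 2-7(w=6) 4-7(w=1)}
step 4: add edge 4-6 (w=9); MST = {1-7(w=9) 2-7(w=6) 4-6(w=9) 4-7(w=1)}
step 5: add edge 5-6 (w=10); MST = {1-7(w=9) 2-7(w=6) 4-6(w=9) 4-7(w=1) 5-6(w=10)}
step 6: add edge 0-2 (w=13); MST = {0-2(w=13) 1-7(w=9) 2-7(w=6) 4-6(w=9) 4-7(w=1) 5-6(w=10)}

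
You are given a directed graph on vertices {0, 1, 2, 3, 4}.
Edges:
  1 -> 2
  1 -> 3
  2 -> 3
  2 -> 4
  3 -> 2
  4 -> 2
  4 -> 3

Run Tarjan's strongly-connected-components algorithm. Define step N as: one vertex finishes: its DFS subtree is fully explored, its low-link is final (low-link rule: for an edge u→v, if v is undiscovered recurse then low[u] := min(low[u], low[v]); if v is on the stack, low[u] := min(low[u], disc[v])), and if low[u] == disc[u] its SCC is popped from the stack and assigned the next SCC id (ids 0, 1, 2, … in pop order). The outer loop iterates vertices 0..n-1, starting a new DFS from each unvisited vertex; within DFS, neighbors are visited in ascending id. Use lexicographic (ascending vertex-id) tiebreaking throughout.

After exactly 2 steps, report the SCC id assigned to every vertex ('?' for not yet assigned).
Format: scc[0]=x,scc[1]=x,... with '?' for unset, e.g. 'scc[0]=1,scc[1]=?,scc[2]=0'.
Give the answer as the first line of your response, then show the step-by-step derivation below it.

scc[0]=0,scc[1]=?,scc[2]=?,scc[3]=?,scc[4]=?

step 1: low=(low[0]=0,low[1]=?,low[2]=?,low[3]=?,low[4]=?); scc=(scc[0]=0,scc[1]=?,scc[2]=?,scc[3]=?,scc[4]=?)
step 2: low=(low[0]=0,low[1]=1,low[2]=2,low[3]=2,low[4]=?); scc=(scc[0]=0,scc[1]=?,scc[2]=?,scc[3]=?,scc[4]=?)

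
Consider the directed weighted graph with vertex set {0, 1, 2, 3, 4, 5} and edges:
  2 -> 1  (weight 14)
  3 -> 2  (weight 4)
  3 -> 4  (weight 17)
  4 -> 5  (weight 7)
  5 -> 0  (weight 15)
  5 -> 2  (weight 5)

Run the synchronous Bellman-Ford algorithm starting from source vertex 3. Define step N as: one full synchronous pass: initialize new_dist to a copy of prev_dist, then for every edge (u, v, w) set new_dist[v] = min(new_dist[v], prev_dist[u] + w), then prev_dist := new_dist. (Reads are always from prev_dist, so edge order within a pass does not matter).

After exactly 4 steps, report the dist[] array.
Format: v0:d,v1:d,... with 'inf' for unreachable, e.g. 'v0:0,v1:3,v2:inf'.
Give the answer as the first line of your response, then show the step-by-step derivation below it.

v0:39,v1:18,v2:4,v3:0,v4:17,v5:24

step 1: dist = v0:inf,v1:inf,v2:4,v3:0,v4:17,v5:inf
step 2: dist = v0:inf,v1:18,v2:4,v3:0,v4:17,v5:24
step 3: dist = v0:39,v1:18,v2:4,v3:0,v4:17,v5:24
step 4: dist = v0:39,v1:18,v2:4,v3:0,v4:17,v5:24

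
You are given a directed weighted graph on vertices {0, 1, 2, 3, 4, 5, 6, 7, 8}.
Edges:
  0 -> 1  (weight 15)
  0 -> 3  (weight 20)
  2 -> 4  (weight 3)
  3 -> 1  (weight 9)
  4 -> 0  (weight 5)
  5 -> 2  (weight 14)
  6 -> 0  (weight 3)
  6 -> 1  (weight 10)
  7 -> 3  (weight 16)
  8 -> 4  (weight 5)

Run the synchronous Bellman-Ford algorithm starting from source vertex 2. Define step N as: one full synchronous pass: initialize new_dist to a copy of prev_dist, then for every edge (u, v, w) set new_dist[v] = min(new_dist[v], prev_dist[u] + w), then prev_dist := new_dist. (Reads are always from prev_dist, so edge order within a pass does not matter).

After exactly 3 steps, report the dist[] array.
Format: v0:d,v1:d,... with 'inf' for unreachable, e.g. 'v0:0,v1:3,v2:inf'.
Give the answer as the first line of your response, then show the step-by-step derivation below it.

v0:8,v1:23,v2:0,v3:28,v4:3,v5:inf,v6:inf,v7:inf,v8:inf

step 1: dist = v0:inf,v1:inf,v2:0,v3:inf,v4:3,v5:inf,v6:inf,v7:inf,v8:inf
step 2: dist = v0:8,v1:inf,v2:0,v3:inf,v4:3,v5:inf,v6:inf,v7:inf,v8:inf
step 3: dist = v0:8,v1:23,v2:0,v3:28,v4:3,v5:inf,v6:inf,v7:inf,v8:inf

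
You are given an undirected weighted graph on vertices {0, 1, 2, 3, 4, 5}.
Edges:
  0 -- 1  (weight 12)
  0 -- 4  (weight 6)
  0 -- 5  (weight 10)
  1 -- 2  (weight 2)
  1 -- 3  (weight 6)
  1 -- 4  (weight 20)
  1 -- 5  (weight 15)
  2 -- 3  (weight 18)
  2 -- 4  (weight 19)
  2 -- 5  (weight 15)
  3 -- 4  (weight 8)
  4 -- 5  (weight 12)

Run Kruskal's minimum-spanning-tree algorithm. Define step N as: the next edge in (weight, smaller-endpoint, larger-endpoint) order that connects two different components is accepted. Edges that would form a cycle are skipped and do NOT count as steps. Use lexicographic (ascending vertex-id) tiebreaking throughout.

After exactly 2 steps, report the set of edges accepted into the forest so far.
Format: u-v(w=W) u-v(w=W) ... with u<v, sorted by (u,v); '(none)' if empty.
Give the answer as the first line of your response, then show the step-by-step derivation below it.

0-4(w=6) 1-2(w=2)

step 1: add edge 1-2 (w=2); MST = {1-2(w=2)}
step 2: add edge 0-4 (w=6); MST = {0-4(w=6) 1-2(w=2)}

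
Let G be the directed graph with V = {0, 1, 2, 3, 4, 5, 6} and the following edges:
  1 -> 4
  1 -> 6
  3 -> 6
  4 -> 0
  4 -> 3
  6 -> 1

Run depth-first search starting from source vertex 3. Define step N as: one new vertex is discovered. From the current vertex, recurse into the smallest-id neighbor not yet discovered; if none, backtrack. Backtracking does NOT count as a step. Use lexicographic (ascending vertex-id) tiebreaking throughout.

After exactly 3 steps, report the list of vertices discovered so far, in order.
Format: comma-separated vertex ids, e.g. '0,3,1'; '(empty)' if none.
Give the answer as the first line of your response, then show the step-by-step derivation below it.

3,6,1

step 1: discover 3; path=3; order=3
step 2: discover 6; path=3>6; order=3,6
step 3: discover 1; path=3>6>1; order=3,6,1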